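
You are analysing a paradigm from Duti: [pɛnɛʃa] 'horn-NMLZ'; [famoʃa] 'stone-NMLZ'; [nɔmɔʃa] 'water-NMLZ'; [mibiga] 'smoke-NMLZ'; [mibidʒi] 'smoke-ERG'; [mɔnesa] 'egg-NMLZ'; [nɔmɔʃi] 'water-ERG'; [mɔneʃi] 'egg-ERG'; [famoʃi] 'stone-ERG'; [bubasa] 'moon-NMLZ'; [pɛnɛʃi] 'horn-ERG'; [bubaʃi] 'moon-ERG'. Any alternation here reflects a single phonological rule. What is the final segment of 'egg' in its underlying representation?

The root 'egg' surfaces as [mɔneʃi] and [mɔnesa], with a stem-final [ʃ] ~ [s] alternation.
Compare 'water', with invariant [ʃ] in [nɔmɔʃi] and [nɔmɔʃa]: an analysis with underlying /ʃ/ and a rule producing [s] before the NMLZ suffix would wrongly predict alternation here too.
The alternation reflects palatalization before a front vowel: /g/ and /s/ become palato-alveolar [dʒ] and [ʃ] before a front vowel. /s/ is underlying.

/s/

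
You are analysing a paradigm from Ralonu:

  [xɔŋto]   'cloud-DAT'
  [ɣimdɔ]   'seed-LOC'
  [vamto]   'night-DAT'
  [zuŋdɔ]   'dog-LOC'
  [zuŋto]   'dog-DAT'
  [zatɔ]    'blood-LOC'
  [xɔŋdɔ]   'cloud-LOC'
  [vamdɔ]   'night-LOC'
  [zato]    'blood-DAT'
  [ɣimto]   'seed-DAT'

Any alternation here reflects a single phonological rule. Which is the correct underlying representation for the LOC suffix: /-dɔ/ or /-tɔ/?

/-dɔ/

The LOC suffix surfaces as [-dɔ] and [-tɔ], depending on the final segment of the stem.
By contrast the DAT suffix keeps its initial [t] throughout — that segment must be underlying.
So the underlying form is /-dɔ/, and voiced stops become voiceless after a vowel.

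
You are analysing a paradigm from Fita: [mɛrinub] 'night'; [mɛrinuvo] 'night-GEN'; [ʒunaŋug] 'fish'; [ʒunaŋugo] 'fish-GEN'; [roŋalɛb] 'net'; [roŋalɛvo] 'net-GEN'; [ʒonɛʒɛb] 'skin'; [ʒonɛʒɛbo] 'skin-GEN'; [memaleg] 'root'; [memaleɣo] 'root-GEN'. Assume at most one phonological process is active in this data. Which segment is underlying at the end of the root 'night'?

/v/

'night' shows [b] ~ [v] at the end of the stem ([mɛrinub] vs [mɛrinuvo]).
The stem 'skin' ([ʒonɛʒɛb], [ʒonɛʒɛbo]) shows [b] unchanged in both environments, so [b] cannot be basic with [v] derived before the GEN suffix.
Therefore /v/ is basic and [b] is derived by word-final hardening (voiced fricatives become stops word-finally).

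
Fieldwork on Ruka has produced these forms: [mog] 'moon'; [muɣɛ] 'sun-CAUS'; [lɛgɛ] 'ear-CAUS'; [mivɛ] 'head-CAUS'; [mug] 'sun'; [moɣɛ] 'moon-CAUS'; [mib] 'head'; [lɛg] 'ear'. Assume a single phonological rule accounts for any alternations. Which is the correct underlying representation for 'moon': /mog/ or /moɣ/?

/moɣ/

The stem for 'moon' ends in [g] in [mog] but [ɣ] in [moɣɛ].
If /g/ were underlying and a rule turned it into [ɣ] before the CAUS suffix, 'ear' would also alternate; but it has [g] in both [lɛg] and [lɛgɛ].
So /ɣ/ is underlying, and a rule of word-final hardening — voiced fricatives become stops word-finally — gives [g].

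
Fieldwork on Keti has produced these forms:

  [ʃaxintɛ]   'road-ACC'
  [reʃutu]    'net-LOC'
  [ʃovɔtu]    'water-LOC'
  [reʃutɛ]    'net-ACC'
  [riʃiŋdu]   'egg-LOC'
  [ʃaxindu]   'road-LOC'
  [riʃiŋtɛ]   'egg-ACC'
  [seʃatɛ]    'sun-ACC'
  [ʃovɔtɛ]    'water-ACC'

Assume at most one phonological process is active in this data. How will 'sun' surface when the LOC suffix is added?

[seʃatu]

The LOC suffix surfaces as [-du] and [-tu], depending on the final segment of the stem.
The ACC suffix, which begins with [t], is invariant after every stem; so [t] is not altered by any rule here.
The LOC suffix is therefore /-du/ underlyingly, with post-vocalic devoicing: voiced stops become voiceless after a vowel.
After 'sun', which ends in a vowel, the suffix surfaces as [-tu], giving [seʃatu].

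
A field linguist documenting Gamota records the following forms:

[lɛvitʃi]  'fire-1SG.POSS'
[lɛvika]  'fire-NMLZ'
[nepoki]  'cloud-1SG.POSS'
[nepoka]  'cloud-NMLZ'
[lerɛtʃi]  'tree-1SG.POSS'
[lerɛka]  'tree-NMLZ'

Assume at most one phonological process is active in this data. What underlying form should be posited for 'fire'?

'fire' shows [tʃ] ~ [k] at the end of the stem ([lɛvitʃi] vs [lɛvika]).
The stem 'cloud' ([nepoki], [nepoka]) shows [k] unchanged in both environments, so [k] cannot be basic with [tʃ] derived before the 1SG.POSS suffix.
The underlying segment must be /tʃ/; palato-alveolar /tʃ/ becomes [k] when no front vowel follows, yielding [k] there.

/lɛvitʃ/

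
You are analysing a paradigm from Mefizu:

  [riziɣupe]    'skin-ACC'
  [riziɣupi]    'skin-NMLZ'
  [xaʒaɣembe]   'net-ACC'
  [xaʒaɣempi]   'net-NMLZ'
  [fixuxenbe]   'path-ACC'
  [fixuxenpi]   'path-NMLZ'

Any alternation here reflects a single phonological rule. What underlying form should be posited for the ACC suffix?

/-be/

The ACC suffix surfaces as [-be] and [-pe], depending on the final segment of the stem.
By contrast the NMLZ suffix keeps its initial [p] throughout — that segment must be underlying.
So the underlying form is /-be/, and voiced stops become voiceless after a vowel.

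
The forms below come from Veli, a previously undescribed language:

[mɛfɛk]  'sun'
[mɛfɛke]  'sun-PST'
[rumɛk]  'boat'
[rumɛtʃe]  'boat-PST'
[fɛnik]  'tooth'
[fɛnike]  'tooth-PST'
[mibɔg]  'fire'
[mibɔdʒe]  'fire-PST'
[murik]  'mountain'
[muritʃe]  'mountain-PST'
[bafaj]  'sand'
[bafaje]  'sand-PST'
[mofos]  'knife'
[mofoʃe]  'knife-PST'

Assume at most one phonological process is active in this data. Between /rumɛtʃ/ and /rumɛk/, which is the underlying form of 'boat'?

The stem for 'boat' ends in [k] in [rumɛk] but [tʃ] in [rumɛtʃe].
The stem 'sun' ([mɛfɛk], [mɛfɛke]) shows [k] unchanged in both environments, so [k] cannot be basic with [tʃ] derived before the PST suffix.
So /tʃ/ is underlying, and a rule of depalatalization — palato-alveolar /tʃ/, /dʒ/ and /ʃ/ become [k], [g] and [s] when no front vowel follows — gives [k].

/rumɛtʃ/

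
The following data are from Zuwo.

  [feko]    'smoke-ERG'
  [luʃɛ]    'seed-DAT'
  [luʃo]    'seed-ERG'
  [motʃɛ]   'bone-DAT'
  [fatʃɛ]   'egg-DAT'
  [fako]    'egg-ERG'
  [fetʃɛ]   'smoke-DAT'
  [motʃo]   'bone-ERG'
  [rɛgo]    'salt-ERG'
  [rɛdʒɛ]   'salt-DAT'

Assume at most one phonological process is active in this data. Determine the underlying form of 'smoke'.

/fek/

The stem for 'smoke' ends in [tʃ] in [fetʃɛ] but [k] in [feko].
The stem 'bone' ([motʃɛ], [motʃo]) shows [tʃ] unchanged in both environments, so [tʃ] cannot be basic with [k] derived before the ERG suffix.
The alternation reflects palatalization before a front vowel: /k/ and /g/ become palato-alveolar [tʃ] and [dʒ] before a front vowel. /k/ is underlying.
The underlying form of 'smoke' is therefore /fek/.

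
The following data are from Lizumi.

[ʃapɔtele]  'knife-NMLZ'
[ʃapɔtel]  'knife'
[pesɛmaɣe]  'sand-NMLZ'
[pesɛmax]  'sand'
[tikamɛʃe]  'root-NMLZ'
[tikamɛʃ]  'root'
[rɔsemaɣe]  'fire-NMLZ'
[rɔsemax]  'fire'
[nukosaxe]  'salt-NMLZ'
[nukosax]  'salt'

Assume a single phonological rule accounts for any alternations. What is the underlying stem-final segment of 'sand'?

/ɣ/

'sand' shows [ɣ] ~ [x] at the end of the stem ([pesɛmaɣe] vs [pesɛmax]).
But 'salt' keeps [x] in both environments ([nukosaxe], [nukosax]), so there is no rule changing /x/ to [ɣ] before the NMLZ suffix.
The alternation reflects word-final obstruent devoicing: voiced obstruents become voiceless word-finally. /ɣ/ is underlying.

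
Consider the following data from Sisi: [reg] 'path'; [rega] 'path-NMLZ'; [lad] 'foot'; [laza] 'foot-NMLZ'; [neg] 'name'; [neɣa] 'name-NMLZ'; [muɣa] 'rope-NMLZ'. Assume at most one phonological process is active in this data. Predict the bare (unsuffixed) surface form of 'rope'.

In [neg] and [neɣa] the final segment of 'name' alternates: [g] ~ [ɣ].
But 'path' keeps [g] in both environments ([reg], [rega]), so there is no rule changing /g/ to [ɣ] before the NMLZ suffix.
The alternation reflects word-final hardening: voiced fricatives become stops word-finally. /ɣ/ is underlying.
From [muɣa] the stem 'rope' is /muɣ/; word-finally this yields [mug].

[mug]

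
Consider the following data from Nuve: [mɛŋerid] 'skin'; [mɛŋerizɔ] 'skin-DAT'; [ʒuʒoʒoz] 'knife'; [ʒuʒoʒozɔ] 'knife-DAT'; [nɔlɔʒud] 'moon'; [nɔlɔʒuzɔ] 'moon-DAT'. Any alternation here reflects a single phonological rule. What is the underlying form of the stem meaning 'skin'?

The root 'skin' surfaces as [mɛŋerid] and [mɛŋerizɔ], with a stem-final [d] ~ [z] alternation.
If /z/ were underlying and a rule turned it into [d] in isolation, 'knife' would also alternate; but it has [z] in both [ʒuʒoʒoz] and [ʒuʒoʒozɔ].
Therefore /d/ is basic and [z] is derived by intervocalic spirantization (voiced stops become fricatives between vowels).
Hence 'skin' is /mɛŋerid/ underlyingly.

/mɛŋerid/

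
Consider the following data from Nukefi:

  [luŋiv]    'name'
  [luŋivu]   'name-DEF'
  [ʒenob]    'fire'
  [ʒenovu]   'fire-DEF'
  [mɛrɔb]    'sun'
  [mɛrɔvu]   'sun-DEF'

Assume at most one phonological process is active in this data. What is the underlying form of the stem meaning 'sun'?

/mɛrɔb/

In [mɛrɔb] and [mɛrɔvu] the final segment of 'sun' alternates: [b] ~ [v].
But 'name' keeps [v] in both environments ([luŋiv], [luŋivu]), so there is no rule changing /v/ to [b] in isolation.
Therefore /b/ is basic and [v] is derived by intervocalic spirantization (voiced stops become fricatives between vowels).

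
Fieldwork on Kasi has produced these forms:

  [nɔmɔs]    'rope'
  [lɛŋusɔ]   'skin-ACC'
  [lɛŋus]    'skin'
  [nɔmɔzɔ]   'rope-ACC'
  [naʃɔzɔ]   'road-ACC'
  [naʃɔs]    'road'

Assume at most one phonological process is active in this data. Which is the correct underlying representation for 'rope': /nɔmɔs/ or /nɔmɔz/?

/nɔmɔz/

'rope' shows [z] ~ [s] at the end of the stem ([nɔmɔzɔ] vs [nɔmɔs]).
If /s/ were underlying and a rule turned it into [z] before the ACC suffix, 'skin' would also alternate; but it has [s] in both [lɛŋusɔ] and [lɛŋus].
Therefore /z/ is basic and [s] is derived by word-final obstruent devoicing (voiced obstruents become voiceless word-finally).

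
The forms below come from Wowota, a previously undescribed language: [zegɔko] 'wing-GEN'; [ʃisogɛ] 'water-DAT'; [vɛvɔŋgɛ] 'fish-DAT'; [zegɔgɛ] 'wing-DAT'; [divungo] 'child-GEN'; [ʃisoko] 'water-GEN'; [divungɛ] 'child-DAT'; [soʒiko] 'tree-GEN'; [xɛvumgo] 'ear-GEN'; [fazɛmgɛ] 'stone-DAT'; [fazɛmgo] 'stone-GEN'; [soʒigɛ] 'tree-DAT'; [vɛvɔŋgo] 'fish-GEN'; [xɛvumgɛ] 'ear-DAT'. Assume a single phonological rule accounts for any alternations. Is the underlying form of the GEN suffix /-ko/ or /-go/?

The GEN suffix surfaces as [-go] and [-ko], depending on the final segment of the stem.
By contrast the DAT suffix keeps its initial [g] throughout — that segment must be underlying.
The GEN suffix is therefore /-ko/ underlyingly, with post-nasal voicing: voiceless stops become voiced after a nasal.

/-ko/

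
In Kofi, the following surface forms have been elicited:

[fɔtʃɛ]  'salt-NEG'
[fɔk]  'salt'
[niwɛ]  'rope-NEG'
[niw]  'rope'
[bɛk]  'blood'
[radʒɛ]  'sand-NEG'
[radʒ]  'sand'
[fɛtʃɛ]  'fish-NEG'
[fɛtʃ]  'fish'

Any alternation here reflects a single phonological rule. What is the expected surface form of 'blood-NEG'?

[bɛtʃɛ]

The root 'salt' surfaces as [fɔtʃɛ] and [fɔk], with a stem-final [tʃ] ~ [k] alternation.
Compare 'fish', with invariant [tʃ] in [fɛtʃɛ] and [fɛtʃ]: an analysis with underlying /tʃ/ and a rule producing [k] in isolation would wrongly predict alternation here too.
The underlying segment must be /k/; /k/ becomes palato-alveolar [tʃ] before a front vowel, yielding [tʃ] there.
From [bɛk] the stem 'blood' is /bɛk/; before a front vowel this yields [bɛtʃɛ].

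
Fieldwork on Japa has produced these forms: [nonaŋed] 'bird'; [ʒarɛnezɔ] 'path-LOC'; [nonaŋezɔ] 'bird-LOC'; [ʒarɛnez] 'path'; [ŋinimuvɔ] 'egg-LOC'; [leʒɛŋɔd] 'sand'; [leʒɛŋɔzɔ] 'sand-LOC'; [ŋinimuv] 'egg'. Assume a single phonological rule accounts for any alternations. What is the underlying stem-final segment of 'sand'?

'sand' shows [d] ~ [z] at the end of the stem ([leʒɛŋɔd] vs [leʒɛŋɔzɔ]).
If /z/ were underlying and a rule turned it into [d] in isolation, 'path' would also alternate; but it has [z] in both [ʒarɛnez] and [ʒarɛnezɔ].
The underlying segment must be /d/; voiced stops become fricatives between vowels, yielding [z] there.

/d/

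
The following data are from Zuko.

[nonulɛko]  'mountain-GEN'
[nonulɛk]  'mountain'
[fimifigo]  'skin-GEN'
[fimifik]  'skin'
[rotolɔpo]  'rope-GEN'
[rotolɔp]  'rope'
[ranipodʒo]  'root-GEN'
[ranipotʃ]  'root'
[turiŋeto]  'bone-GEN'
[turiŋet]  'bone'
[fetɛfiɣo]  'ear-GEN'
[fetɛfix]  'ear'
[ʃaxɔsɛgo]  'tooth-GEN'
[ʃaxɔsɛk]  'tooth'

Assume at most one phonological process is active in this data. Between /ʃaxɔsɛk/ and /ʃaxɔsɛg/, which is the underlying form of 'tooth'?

In [ʃaxɔsɛgo] and [ʃaxɔsɛk] the final segment of 'tooth' alternates: [g] ~ [k].
If /k/ were underlying and a rule turned it into [g] before the GEN suffix, 'mountain' would also alternate; but it has [k] in both [nonulɛko] and [nonulɛk].
The underlying segment must be /g/; voiced obstruents become voiceless word-finally, yielding [k] there.

/ʃaxɔsɛg/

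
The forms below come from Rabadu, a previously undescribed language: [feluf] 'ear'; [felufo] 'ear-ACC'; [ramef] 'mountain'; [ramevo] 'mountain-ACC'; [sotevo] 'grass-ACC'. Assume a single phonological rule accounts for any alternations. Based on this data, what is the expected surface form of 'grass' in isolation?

[sotef]

The stem for 'mountain' ends in [f] in [ramef] but [v] in [ramevo].
But 'ear' keeps [f] in both environments ([feluf], [felufo]), so there is no rule changing /f/ to [v] before the ACC suffix.
The alternation reflects word-final obstruent devoicing: voiced obstruents become voiceless word-finally. /v/ is underlying.
From [sotevo] the stem 'grass' is /sotev/; word-finally this yields [sotef].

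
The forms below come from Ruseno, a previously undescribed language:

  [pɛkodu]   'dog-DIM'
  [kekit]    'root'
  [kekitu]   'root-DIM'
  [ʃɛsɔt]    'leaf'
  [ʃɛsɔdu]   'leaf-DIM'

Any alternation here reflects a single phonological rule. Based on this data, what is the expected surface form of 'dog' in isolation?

The stem for 'leaf' ends in [t] in [ʃɛsɔt] but [d] in [ʃɛsɔdu].
Compare 'root', with invariant [t] in [kekit] and [kekitu]: an analysis with underlying /t/ and a rule producing [d] before the DIM suffix would wrongly predict alternation here too.
So /d/ is underlying, and a rule of word-final obstruent devoicing — voiced obstruents become voiceless word-finally — gives [t].
The one attested form of 'dog', [pɛkodu], shows underlying /pɛkod/. Applying the same rule word-finally gives [pɛkot].

[pɛkot]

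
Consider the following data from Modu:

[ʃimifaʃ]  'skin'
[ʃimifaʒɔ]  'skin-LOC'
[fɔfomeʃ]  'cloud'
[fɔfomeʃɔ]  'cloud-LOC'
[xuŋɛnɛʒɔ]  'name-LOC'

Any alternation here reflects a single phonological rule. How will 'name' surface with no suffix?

The root 'skin' surfaces as [ʃimifaʃ] and [ʃimifaʒɔ], with a stem-final [ʃ] ~ [ʒ] alternation.
If /ʃ/ were underlying and a rule turned it into [ʒ] before the LOC suffix, 'cloud' would also alternate; but it has [ʃ] in both [fɔfomeʃ] and [fɔfomeʃɔ].
Therefore /ʒ/ is basic and [ʃ] is derived by word-final obstruent devoicing (voiced obstruents become voiceless word-finally).
The one attested form of 'name', [xuŋɛnɛʒɔ], shows underlying /xuŋɛnɛʒ/. Applying the same rule word-finally gives [xuŋɛnɛʃ].

[xuŋɛnɛʃ]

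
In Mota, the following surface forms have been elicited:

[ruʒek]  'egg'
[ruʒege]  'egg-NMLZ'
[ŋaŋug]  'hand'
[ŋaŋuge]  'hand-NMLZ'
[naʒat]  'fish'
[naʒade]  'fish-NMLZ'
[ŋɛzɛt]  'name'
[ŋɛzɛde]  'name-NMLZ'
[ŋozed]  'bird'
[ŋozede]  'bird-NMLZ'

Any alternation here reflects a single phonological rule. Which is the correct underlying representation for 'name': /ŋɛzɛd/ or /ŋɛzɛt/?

/ŋɛzɛt/

The root 'name' surfaces as [ŋɛzɛt] and [ŋɛzɛde], with a stem-final [t] ~ [d] alternation.
Compare 'bird', with invariant [d] in [ŋozed] and [ŋozede]: an analysis with underlying /d/ and a rule producing [t] in isolation would wrongly predict alternation here too.
The underlying segment must be /t/; voiceless stops become voiced between vowels, yielding [d] there.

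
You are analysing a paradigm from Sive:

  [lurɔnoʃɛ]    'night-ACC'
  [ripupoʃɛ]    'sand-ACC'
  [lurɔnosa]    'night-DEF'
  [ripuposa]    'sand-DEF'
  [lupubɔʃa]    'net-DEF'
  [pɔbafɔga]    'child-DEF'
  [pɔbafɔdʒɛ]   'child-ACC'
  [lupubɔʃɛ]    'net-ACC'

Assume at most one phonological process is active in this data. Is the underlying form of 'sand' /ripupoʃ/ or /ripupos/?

/ripupos/

In [ripupoʃɛ] and [ripuposa] the final segment of 'sand' alternates: [ʃ] ~ [s].
But 'net' keeps [ʃ] in both environments ([lupubɔʃɛ], [lupubɔʃa]), so there is no rule changing /ʃ/ to [s] before the DEF suffix.
Therefore /s/ is basic and [ʃ] is derived by palatalization before a front vowel (/g/ and /s/ become palato-alveolar [dʒ] and [ʃ] before a front vowel).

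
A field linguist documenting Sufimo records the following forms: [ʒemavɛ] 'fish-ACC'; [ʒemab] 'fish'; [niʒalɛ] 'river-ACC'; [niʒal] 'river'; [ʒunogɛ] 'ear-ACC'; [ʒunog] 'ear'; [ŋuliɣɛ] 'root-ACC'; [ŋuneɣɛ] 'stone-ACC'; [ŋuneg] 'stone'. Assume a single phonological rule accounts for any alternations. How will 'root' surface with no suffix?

[ŋulig]

The root 'stone' surfaces as [ŋuneɣɛ] and [ŋuneg], with a stem-final [ɣ] ~ [g] alternation.
The stem 'ear' ([ʒunogɛ], [ʒunog]) shows [g] unchanged in both environments, so [g] cannot be basic with [ɣ] derived before the ACC suffix.
The underlying segment must be /ɣ/; voiced fricatives become stops word-finally, yielding [g] there.
From [ŋuliɣɛ] the stem 'root' is /ŋuliɣ/; word-finally this yields [ŋulig].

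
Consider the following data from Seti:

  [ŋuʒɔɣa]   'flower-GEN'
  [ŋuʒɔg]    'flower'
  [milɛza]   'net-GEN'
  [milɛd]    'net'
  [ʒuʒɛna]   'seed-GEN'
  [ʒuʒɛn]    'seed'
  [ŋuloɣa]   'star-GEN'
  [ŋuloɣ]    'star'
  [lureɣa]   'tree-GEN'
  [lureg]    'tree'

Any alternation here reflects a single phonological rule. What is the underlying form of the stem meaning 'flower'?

/ŋuʒɔg/

In [ŋuʒɔɣa] and [ŋuʒɔg] the final segment of 'flower' alternates: [ɣ] ~ [g].
But 'star' keeps [ɣ] in both environments ([ŋuloɣa], [ŋuloɣ]), so there is no rule changing /ɣ/ to [g] in isolation.
The alternation reflects intervocalic spirantization: voiced stops become fricatives between vowels. /g/ is underlying.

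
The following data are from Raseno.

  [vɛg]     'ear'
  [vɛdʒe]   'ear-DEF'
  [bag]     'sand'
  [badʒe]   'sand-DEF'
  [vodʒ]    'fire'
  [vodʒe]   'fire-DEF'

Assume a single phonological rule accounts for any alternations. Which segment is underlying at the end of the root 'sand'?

/g/

The root 'sand' surfaces as [bag] and [badʒe], with a stem-final [g] ~ [dʒ] alternation.
Compare 'fire', with invariant [dʒ] in [vodʒ] and [vodʒe]: an analysis with underlying /dʒ/ and a rule producing [g] in isolation would wrongly predict alternation here too.
So /g/ is underlying, and a rule of palatalization before a front vowel — /g/ becomes palato-alveolar [dʒ] before a front vowel — gives [dʒ].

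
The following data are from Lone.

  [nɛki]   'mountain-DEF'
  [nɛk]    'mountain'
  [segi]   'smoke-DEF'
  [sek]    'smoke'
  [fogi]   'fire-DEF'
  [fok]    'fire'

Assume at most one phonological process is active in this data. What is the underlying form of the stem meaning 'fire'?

/fog/

The stem for 'fire' ends in [g] in [fogi] but [k] in [fok].
But 'mountain' keeps [k] in both environments ([nɛki], [nɛk]), so there is no rule changing /k/ to [g] before the DEF suffix.
So /g/ is underlying, and a rule of word-final obstruent devoicing — voiced obstruents become voiceless word-finally — gives [k].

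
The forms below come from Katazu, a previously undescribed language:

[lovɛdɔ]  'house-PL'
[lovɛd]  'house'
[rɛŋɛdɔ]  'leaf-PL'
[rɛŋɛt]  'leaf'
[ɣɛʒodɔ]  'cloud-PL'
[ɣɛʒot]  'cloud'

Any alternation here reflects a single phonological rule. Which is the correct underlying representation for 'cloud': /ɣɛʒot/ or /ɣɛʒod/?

/ɣɛʒot/

The root 'cloud' surfaces as [ɣɛʒodɔ] and [ɣɛʒot], with a stem-final [d] ~ [t] alternation.
The stem 'house' ([lovɛdɔ], [lovɛd]) shows [d] unchanged in both environments, so [d] cannot be basic with [t] derived in isolation.
The underlying segment must be /t/; voiceless stops become voiced between vowels, yielding [d] there.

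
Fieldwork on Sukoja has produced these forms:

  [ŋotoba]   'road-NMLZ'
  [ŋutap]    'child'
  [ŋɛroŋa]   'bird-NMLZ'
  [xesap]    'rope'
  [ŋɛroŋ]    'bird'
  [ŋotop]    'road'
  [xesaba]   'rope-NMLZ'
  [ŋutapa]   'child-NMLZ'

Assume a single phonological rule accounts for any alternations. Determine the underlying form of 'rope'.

/xesab/

'rope' shows [b] ~ [p] at the end of the stem ([xesaba] vs [xesap]).
If /p/ were underlying and a rule turned it into [b] before the NMLZ suffix, 'child' would also alternate; but it has [p] in both [ŋutapa] and [ŋutap].
Therefore /b/ is basic and [p] is derived by word-final obstruent devoicing (voiced obstruents become voiceless word-finally).
The underlying form of 'rope' is therefore /xesab/.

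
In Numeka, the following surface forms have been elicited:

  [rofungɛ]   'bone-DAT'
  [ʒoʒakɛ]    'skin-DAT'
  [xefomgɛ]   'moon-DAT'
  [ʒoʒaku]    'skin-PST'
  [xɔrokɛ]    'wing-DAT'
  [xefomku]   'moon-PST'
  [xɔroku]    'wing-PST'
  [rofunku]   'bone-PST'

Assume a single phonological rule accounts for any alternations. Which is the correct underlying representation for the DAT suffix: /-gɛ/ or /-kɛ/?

The DAT morpheme has two allomorphs, [-gɛ] and [-kɛ].
The PST suffix, which begins with [k], is invariant after every stem; so [k] is not altered by any rule here.
So the underlying form is /-gɛ/, and voiced stops become voiceless after a vowel.

/-gɛ/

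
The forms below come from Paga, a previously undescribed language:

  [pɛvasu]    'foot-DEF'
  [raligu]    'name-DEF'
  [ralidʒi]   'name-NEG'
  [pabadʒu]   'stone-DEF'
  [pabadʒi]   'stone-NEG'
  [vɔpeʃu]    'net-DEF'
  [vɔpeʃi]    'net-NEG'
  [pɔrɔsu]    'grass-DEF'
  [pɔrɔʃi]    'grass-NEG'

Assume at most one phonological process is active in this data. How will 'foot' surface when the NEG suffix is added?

[pɛvaʃi]

The root 'grass' surfaces as [pɔrɔsu] and [pɔrɔʃi], with a stem-final [s] ~ [ʃ] alternation.
The stem 'net' ([vɔpeʃu], [vɔpeʃi]) shows [ʃ] unchanged in both environments, so [ʃ] cannot be basic with [s] derived before the DEF suffix.
Therefore /s/ is basic and [ʃ] is derived by palatalization before a front vowel (/g/ and /s/ become palato-alveolar [dʒ] and [ʃ] before a front vowel).
The one attested form of 'foot', [pɛvasu], shows underlying /pɛvas/. Applying the same rule before a front vowel gives [pɛvaʃi].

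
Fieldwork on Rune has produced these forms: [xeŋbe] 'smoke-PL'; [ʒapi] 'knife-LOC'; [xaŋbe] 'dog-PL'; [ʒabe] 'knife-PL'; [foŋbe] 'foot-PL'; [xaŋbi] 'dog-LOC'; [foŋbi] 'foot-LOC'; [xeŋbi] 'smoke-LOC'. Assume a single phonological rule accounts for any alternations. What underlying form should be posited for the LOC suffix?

/-pi/

The LOC suffix surfaces as [-bi] and [-pi], depending on the final segment of the stem.
The PL suffix, which begins with [b], is invariant after every stem; so [b] is not altered by any rule here.
So the underlying form is /-pi/, and voiceless stops become voiced after a nasal.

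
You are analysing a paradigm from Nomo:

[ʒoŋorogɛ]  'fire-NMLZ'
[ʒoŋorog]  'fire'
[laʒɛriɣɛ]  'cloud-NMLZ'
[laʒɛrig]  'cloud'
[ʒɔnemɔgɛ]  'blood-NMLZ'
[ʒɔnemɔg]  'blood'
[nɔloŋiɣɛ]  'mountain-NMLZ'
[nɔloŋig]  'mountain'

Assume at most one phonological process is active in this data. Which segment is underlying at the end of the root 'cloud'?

The stem for 'cloud' ends in [ɣ] in [laʒɛriɣɛ] but [g] in [laʒɛrig].
But 'blood' keeps [g] in both environments ([ʒɔnemɔgɛ], [ʒɔnemɔg]), so there is no rule changing /g/ to [ɣ] before the NMLZ suffix.
The underlying segment must be /ɣ/; voiced fricatives become stops word-finally, yielding [g] there.

/ɣ/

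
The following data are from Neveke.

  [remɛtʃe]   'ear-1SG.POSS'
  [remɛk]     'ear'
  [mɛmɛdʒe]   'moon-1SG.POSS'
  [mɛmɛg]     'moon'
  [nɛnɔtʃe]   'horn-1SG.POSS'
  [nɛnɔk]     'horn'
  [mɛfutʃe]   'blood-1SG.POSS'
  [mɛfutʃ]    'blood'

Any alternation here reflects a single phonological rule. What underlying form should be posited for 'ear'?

/remɛk/

The stem for 'ear' ends in [tʃ] in [remɛtʃe] but [k] in [remɛk].
The stem 'blood' ([mɛfutʃe], [mɛfutʃ]) shows [tʃ] unchanged in both environments, so [tʃ] cannot be basic with [k] derived in isolation.
The underlying segment must be /k/; /k/ and /g/ become palato-alveolar [tʃ] and [dʒ] before a front vowel, yielding [tʃ] there.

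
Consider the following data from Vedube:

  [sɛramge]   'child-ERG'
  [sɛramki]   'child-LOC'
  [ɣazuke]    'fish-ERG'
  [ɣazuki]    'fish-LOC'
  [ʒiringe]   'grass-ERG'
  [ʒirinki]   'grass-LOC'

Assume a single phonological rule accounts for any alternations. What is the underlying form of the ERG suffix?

/-ge/

The ERG morpheme has two allomorphs, [-ge] and [-ke].
The LOC suffix, which begins with [k], is invariant after every stem; so [k] is not altered by any rule here.
The ERG suffix is therefore /-ge/ underlyingly, with post-vocalic devoicing: voiced stops become voiceless after a vowel.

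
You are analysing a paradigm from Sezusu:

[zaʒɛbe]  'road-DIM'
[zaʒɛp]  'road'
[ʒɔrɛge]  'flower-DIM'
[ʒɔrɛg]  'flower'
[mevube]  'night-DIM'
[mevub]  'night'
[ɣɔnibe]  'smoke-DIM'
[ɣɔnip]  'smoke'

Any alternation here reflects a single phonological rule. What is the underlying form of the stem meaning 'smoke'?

The stem for 'smoke' ends in [b] in [ɣɔnibe] but [p] in [ɣɔnip].
The stem 'night' ([mevube], [mevub]) shows [b] unchanged in both environments, so [b] cannot be basic with [p] derived in isolation.
The underlying segment must be /p/; voiceless stops become voiced between vowels, yielding [b] there.
So 'smoke' = /ɣɔnip/.

/ɣɔnip/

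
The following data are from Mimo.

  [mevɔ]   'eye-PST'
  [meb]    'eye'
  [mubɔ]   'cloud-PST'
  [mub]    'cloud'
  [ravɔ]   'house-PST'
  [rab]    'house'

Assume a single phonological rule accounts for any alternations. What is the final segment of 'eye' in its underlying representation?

/v/

The stem for 'eye' ends in [v] in [mevɔ] but [b] in [meb].
But 'cloud' keeps [b] in both environments ([mubɔ], [mub]), so there is no rule changing /b/ to [v] before the PST suffix.
So /v/ is underlying, and a rule of word-final hardening — voiced fricatives become stops word-finally — gives [b].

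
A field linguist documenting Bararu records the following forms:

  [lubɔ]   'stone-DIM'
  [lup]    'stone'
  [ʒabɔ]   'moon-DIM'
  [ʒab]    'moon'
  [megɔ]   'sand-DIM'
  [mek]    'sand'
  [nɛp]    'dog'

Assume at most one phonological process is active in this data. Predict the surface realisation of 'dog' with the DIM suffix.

[nɛbɔ]

The root 'stone' surfaces as [lubɔ] and [lup], with a stem-final [b] ~ [p] alternation.
But 'moon' keeps [b] in both environments ([ʒabɔ], [ʒab]), so there is no rule changing /b/ to [p] in isolation.
The underlying segment must be /p/; voiceless stops become voiced between vowels, yielding [b] there.
The one attested form of 'dog', [nɛp], shows underlying /nɛp/. Applying the same rule between vowels gives [nɛbɔ].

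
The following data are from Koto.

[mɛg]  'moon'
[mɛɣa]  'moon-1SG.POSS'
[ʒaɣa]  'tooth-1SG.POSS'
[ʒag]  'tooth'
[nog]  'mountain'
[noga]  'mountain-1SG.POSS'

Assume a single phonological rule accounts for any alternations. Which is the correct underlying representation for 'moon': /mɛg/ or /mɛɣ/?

'moon' shows [g] ~ [ɣ] at the end of the stem ([mɛg] vs [mɛɣa]).
But 'mountain' keeps [g] in both environments ([nog], [noga]), so there is no rule changing /g/ to [ɣ] before the 1SG.POSS suffix.
Therefore /ɣ/ is basic and [g] is derived by word-final hardening (voiced fricatives become stops word-finally).

/mɛɣ/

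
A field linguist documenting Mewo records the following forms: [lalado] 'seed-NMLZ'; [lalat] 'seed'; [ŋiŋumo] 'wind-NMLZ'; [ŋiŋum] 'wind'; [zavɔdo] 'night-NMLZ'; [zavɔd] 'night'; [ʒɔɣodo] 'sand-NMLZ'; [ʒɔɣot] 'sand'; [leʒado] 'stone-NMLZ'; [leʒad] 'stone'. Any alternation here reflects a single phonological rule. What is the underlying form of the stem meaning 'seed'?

/lalat/

'seed' shows [d] ~ [t] at the end of the stem ([lalado] vs [lalat]).
But 'night' keeps [d] in both environments ([zavɔdo], [zavɔd]), so there is no rule changing /d/ to [t] in isolation.
So /t/ is underlying, and a rule of intervocalic voicing — voiceless stops become voiced between vowels — gives [d].
Hence 'seed' is /lalat/ underlyingly.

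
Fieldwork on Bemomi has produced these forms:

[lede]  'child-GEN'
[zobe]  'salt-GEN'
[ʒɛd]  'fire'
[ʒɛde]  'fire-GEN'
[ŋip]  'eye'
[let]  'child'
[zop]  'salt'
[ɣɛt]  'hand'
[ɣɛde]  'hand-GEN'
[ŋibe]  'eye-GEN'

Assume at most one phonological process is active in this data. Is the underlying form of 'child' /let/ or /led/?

/let/

The root 'child' surfaces as [lede] and [let], with a stem-final [d] ~ [t] alternation.
If /d/ were underlying and a rule turned it into [t] in isolation, 'fire' would also alternate; but it has [d] in both [ʒɛde] and [ʒɛd].
The underlying segment must be /t/; voiceless stops become voiced between vowels, yielding [d] there.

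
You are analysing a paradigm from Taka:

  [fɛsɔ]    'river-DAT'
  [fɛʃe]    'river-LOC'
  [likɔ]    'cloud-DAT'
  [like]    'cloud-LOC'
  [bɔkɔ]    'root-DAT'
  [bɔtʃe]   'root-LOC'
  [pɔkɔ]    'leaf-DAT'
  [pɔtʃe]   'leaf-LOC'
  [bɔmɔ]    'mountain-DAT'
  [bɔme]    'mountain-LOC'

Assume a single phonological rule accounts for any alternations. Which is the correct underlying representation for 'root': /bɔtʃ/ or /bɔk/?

/bɔtʃ/

In [bɔkɔ] and [bɔtʃe] the final segment of 'root' alternates: [k] ~ [tʃ].
If /k/ were underlying and a rule turned it into [tʃ] before the LOC suffix, 'cloud' would also alternate; but it has [k] in both [likɔ] and [like].
So /tʃ/ is underlying, and a rule of depalatalization — palato-alveolar /tʃ/ and /ʃ/ become [k] and [s] when no front vowel follows — gives [k].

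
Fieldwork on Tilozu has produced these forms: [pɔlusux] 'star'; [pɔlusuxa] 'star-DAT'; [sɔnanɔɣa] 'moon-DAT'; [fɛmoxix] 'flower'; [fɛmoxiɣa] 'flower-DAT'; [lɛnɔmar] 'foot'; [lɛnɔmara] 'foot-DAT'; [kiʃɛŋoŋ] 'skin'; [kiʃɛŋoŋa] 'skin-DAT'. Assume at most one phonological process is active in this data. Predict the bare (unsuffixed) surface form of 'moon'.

The stem for 'flower' ends in [x] in [fɛmoxix] but [ɣ] in [fɛmoxiɣa].
But 'star' keeps [x] in both environments ([pɔlusux], [pɔlusuxa]), so there is no rule changing /x/ to [ɣ] before the DAT suffix.
The alternation reflects word-final obstruent devoicing: voiced obstruents become voiceless word-finally. /ɣ/ is underlying.
From [sɔnanɔɣa] the stem 'moon' is /sɔnanɔɣ/; word-finally this yields [sɔnanɔx].

[sɔnanɔx]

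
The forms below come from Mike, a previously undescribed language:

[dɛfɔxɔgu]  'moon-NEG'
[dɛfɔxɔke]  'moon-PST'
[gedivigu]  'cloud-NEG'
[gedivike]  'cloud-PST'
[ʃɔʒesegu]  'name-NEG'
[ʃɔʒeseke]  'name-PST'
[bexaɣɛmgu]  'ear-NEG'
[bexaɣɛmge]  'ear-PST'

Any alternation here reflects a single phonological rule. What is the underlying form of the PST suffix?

/-ke/

The PST morpheme has two allomorphs, [-ge] and [-ke].
By contrast the NEG suffix keeps its initial [g] throughout — that segment must be underlying.
The PST suffix is therefore /-ke/ underlyingly, with post-nasal voicing: voiceless stops become voiced after a nasal.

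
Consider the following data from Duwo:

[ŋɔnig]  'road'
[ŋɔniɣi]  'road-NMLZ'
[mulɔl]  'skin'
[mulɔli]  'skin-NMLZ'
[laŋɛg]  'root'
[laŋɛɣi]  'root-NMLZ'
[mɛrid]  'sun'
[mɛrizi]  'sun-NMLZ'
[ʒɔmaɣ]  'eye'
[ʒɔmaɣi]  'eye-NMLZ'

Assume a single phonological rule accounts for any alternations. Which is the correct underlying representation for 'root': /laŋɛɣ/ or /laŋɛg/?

/laŋɛg/

'root' shows [g] ~ [ɣ] at the end of the stem ([laŋɛg] vs [laŋɛɣi]).
But 'eye' keeps [ɣ] in both environments ([ʒɔmaɣ], [ʒɔmaɣi]), so there is no rule changing /ɣ/ to [g] in isolation.
The alternation reflects intervocalic spirantization: voiced stops become fricatives between vowels. /g/ is underlying.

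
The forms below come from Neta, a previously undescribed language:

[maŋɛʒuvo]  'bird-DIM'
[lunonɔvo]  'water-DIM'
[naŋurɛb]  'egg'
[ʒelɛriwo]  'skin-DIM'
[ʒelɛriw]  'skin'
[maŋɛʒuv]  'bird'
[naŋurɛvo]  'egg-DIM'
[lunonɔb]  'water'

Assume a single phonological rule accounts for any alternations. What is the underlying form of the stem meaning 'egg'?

The root 'egg' surfaces as [naŋurɛb] and [naŋurɛvo], with a stem-final [b] ~ [v] alternation.
The stem 'bird' ([maŋɛʒuv], [maŋɛʒuvo]) shows [v] unchanged in both environments, so [v] cannot be basic with [b] derived in isolation.
The alternation reflects intervocalic spirantization: voiced stops become fricatives between vowels. /b/ is underlying.
So 'egg' = /naŋurɛb/.

/naŋurɛb/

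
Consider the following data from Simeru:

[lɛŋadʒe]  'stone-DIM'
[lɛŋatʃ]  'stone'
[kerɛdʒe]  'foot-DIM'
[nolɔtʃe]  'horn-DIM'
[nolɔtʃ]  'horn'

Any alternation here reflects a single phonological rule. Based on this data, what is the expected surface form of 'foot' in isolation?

The root 'stone' surfaces as [lɛŋadʒe] and [lɛŋatʃ], with a stem-final [dʒ] ~ [tʃ] alternation.
The stem 'horn' ([nolɔtʃe], [nolɔtʃ]) shows [tʃ] unchanged in both environments, so [tʃ] cannot be basic with [dʒ] derived before the DIM suffix.
Therefore /dʒ/ is basic and [tʃ] is derived by word-final obstruent devoicing (voiced obstruents become voiceless word-finally).
From [kerɛdʒe] the stem 'foot' is /kerɛdʒ/; word-finally this yields [kerɛtʃ].

[kerɛtʃ]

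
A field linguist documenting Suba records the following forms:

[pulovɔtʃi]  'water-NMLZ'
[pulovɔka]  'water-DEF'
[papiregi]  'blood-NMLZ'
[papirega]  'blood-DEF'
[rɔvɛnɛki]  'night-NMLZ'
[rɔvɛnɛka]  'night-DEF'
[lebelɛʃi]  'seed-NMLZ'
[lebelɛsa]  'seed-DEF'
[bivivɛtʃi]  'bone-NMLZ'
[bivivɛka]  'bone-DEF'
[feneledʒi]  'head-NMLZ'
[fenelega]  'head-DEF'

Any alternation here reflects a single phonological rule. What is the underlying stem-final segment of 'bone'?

The stem for 'bone' ends in [tʃ] in [bivivɛtʃi] but [k] in [bivivɛka].
The stem 'night' ([rɔvɛnɛki], [rɔvɛnɛka]) shows [k] unchanged in both environments, so [k] cannot be basic with [tʃ] derived before the NMLZ suffix.
The alternation reflects depalatalization: palato-alveolar /tʃ/, /dʒ/ and /ʃ/ become [k], [g] and [s] when no front vowel follows. /tʃ/ is underlying.

/tʃ/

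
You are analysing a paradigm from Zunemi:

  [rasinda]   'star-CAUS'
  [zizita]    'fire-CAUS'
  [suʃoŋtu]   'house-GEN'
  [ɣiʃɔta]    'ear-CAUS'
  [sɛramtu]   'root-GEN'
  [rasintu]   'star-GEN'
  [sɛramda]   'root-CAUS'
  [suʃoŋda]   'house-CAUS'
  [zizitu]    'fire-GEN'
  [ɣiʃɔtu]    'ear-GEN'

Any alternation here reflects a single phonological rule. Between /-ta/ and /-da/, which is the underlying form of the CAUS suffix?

The CAUS morpheme has two allomorphs, [-da] and [-ta].
By contrast the GEN suffix keeps its initial [t] throughout — that segment must be underlying.
The CAUS suffix is therefore /-da/ underlyingly, with post-vocalic devoicing: voiced stops become voiceless after a vowel.

/-da/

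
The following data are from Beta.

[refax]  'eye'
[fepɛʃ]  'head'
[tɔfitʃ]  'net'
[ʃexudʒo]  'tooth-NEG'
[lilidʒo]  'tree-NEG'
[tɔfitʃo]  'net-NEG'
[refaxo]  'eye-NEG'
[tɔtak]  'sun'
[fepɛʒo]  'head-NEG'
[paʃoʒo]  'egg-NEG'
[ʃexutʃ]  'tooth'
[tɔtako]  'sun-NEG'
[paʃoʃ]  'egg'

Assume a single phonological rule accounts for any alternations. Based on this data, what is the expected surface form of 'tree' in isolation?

[lilitʃ]

The root 'tooth' surfaces as [ʃexudʒo] and [ʃexutʃ], with a stem-final [dʒ] ~ [tʃ] alternation.
Compare 'net', with invariant [tʃ] in [tɔfitʃo] and [tɔfitʃ]: an analysis with underlying /tʃ/ and a rule producing [dʒ] before the NEG suffix would wrongly predict alternation here too.
The alternation reflects word-final obstruent devoicing: voiced obstruents become voiceless word-finally. /dʒ/ is underlying.
The one attested form of 'tree', [lilidʒo], shows underlying /lilidʒ/. Applying the same rule word-finally gives [lilitʃ].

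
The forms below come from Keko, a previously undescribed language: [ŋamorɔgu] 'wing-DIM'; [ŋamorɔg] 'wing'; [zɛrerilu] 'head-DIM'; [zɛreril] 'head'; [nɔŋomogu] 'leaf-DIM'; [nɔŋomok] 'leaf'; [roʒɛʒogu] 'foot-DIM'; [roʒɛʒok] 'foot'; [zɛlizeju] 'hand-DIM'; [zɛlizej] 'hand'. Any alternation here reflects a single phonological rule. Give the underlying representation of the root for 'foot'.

The stem for 'foot' ends in [g] in [roʒɛʒogu] but [k] in [roʒɛʒok].
But 'wing' keeps [g] in both environments ([ŋamorɔgu], [ŋamorɔg]), so there is no rule changing /g/ to [k] in isolation.
The alternation reflects intervocalic voicing: voiceless stops become voiced between vowels. /k/ is underlying.

/roʒɛʒok/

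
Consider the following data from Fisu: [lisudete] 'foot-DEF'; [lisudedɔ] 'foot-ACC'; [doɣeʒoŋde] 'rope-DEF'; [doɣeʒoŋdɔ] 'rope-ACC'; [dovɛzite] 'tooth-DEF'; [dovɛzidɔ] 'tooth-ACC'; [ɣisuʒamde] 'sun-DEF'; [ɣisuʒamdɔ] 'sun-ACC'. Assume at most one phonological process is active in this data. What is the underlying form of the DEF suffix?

The DEF morpheme has two allomorphs, [-de] and [-te].
The ACC suffix, which begins with [d], is invariant after every stem; so [d] is not altered by any rule here.
The DEF suffix is therefore /-te/ underlyingly, with post-nasal voicing: voiceless stops become voiced after a nasal.

/-te/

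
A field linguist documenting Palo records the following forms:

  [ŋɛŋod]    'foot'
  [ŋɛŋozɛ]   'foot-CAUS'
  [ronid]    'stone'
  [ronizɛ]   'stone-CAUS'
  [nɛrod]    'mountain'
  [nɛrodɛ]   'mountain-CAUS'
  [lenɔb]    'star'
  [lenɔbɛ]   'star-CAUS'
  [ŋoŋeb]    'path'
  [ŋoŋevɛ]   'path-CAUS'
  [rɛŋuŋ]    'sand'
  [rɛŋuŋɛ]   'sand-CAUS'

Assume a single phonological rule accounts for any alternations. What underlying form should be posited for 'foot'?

/ŋɛŋoz/

'foot' shows [d] ~ [z] at the end of the stem ([ŋɛŋod] vs [ŋɛŋozɛ]).
Compare 'mountain', with invariant [d] in [nɛrod] and [nɛrodɛ]: an analysis with underlying /d/ and a rule producing [z] before the CAUS suffix would wrongly predict alternation here too.
The alternation reflects word-final hardening: voiced fricatives become stops word-finally. /z/ is underlying.
Hence 'foot' is /ŋɛŋoz/ underlyingly.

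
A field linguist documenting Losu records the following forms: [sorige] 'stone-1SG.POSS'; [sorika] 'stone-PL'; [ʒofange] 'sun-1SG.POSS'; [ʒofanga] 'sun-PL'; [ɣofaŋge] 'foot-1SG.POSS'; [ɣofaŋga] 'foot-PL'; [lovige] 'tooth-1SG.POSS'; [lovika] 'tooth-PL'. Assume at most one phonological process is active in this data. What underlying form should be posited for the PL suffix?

/-ka/

The PL morpheme has two allomorphs, [-ga] and [-ka].
The 1SG.POSS suffix, which begins with [g], is invariant after every stem; so [g] is not altered by any rule here.
So the underlying form is /-ka/, and voiceless stops become voiced after a nasal.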